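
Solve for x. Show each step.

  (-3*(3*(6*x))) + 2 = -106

Step 1. [(-3*(3*(6*x))) + 2 = -106] subtract 2: x sits inside (… + 2). So sub: -3*(3*(6*x)) = -108.
Step 2. [-3*(3*(6*x)) = -108] LHS = -3·(…); ÷-3 both sides. So div: 3*(6*x) = 36.
Step 3. [3*(6*x) = 36] leading coefficient 3: divide by 3 ⇒ div: 6*x = 12.
Step 4. [6*x = 12] leading coefficient 6: divide by 6 ⇒ div: x = 2.

Answer: x ∈ {2}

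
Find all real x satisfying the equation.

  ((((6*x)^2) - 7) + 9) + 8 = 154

Step 1. [((((6*x)^2) - 7) + 9) + 8 = 154] +8 is outermost — subtract 8 both sides ⇒ sub: (((6*x)^2) - 7) + 9 = 146.
Step 2. [(((6*x)^2) - 7) + 9 = 146] peel the +9: subtract 9 from each side. So sub: ((6*x)^2) - 7 = 137.
Step 3. [((6*x)^2) - 7 = 137] add 7: x sits inside (… - 7). So sub: (6*x)^2 = 144.
Step 4. [(6*x)^2 = 144] LHS squared, RHS 144 ≥ 0: apply √ (±), so sqrt: 6*x = 12 or -12.
Step 5. [6*x = 12 or -12] 6 out front; divide by 6, so div: x = 2 or -2.

Answer: x ∈ {-2, 2}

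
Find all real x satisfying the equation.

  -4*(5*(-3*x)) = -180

Step 1. [-4*(5*(-3*x)) = -180] -4 out front; divide by -4, so div: 5*(-3*x) = 45.
Step 2. [5*(-3*x) = 45] LHS = 5·(…); ÷5 both sides. So div: -3*x = 9.
Step 3. [-3*x = 9] LHS = -3·(…); ÷-3 both sides, so div: x = -3.

Answer: x ∈ {-3}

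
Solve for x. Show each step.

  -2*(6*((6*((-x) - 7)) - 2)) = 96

Step 1. [-2*(6*((6*((-x) - 7)) - 2)) = 96] divide by the outer -2 ⇒ div: 6*((6*((-x) - 7)) - 2) = -48.
Step 2. [6*((6*((-x) - 7)) - 2) = -48] LHS = 6·(…); ÷6 both sides ⇒ div: (6*((-x) - 7)) - 2 = -8.
Step 3. [(6*((-x) - 7)) - 2 = -8] add 2: x sits inside (… - 2). So sub: 6*((-x) - 7) = -6.
Step 4. [6*((-x) - 7) = -6] LHS = 6·(…); ÷6 both sides. So div: (-x) - 7 = -1.
Step 5. [(-x) - 7 = -1] add 7: x sits inside (… - 7). So sub: -x = 6.
Step 6. [-x = 6] LHS negated; negate both sides. So neg: x = -6.

Answer: x ∈ {-6}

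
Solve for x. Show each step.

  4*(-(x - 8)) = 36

Step 1. [4*(-(x - 8)) = 36] leading coefficient 4: divide by 4. So div: -(x - 8) = 9.
Step 2. [-(x - 8) = 9] flip signs both sides, so neg: x - 8 = -9.
Step 3. [x - 8 = -9] 8 comes off first (add 8). So sub: x = -1.

Answer: x ∈ {-1}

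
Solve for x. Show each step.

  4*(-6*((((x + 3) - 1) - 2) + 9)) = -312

Step 1. [4*(-6*((((x + 3) - 1) - 2) + 9)) = -312] divide by the outer 4, so div: -6*((((x + 3) - 1) - 2) + 9) = -78.
Step 2. [-6*((((x + 3) - 1) - 2) + 9) = -78] LHS = -6·(…); ÷-6 both sides. So div: (((x + 3) - 1) - 2) + 9 = 13.
Step 3. [(((x + 3) - 1) - 2) + 9 = 13] peel the +9: subtract 9 from each side ⇒ sub: ((x + 3) - 1) - 2 = 4.
Step 4. [((x + 3) - 1) - 2 = 4] 2 comes off first (add 2) ⇒ sub: (x + 3) - 1 = 6.
Step 5. [(x + 3) - 1 = 6] 1 comes off first (add 1), so sub: x + 3 = 7.
Step 6. [x + 3 = 7] +3 is outermost — subtract 3 both sides ⇒ sub: x = 4.

Answer: x ∈ {4}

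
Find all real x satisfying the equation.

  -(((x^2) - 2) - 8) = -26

Step 1. [-(((x^2) - 2) - 8) = -26] LHS negated; negate both sides. So neg: ((x^2) - 2) - 8 = 26.
Step 2. [((x^2) - 2) - 8 = 26] the outer -8 inverts by adding 8. So sub: (x^2) - 2 = 34.
Step 3. [(x^2) - 2 = 34] add 2: x sits inside (… - 2). So sub: x^2 = 36.
Step 4. [x^2 = 36] 36 ≥ 0, LHS is (·)² — take ±√, so sqrt: x = 6 or -6.

Answer: x ∈ {-6, 6}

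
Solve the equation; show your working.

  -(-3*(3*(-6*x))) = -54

Step 1. [-(-3*(3*(-6*x))) = -54] LHS negated; negate both sides, so neg: -3*(3*(-6*x)) = 54.
Step 2. [-3*(3*(-6*x)) = 54] -3·(inner) — divide through by -3 ⇒ div: 3*(-6*x) = -18.
Step 3. [3*(-6*x) = -18] 3 out front; divide by 3, so div: -6*x = -6.
Step 4. [-6*x = -6] leading coefficient -6: divide by -6 ⇒ div: x = 1.

Answer: x ∈ {1}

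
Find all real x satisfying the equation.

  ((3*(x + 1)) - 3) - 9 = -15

Step 1. [((3*(x + 1)) - 3) - 9 = -15] 9 comes off first (add 9) ⇒ sub: (3*(x + 1)) - 3 = -6.
Step 2. [(3*(x + 1)) - 3 = -6] common factor 3 (LHS and -6) — divide through, so factor: (x + 1) - 1 = -2.
Step 3. [(x + 1) - 1 = -2] peel the -1: add 1 from each side. So sub: x + 1 = -1.
Step 4. [x + 1 = -1] +1 is outermost — subtract 1 both sides. So sub: x = -2.

Answer: x ∈ {-2}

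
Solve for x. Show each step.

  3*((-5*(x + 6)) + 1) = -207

Step 1. [3*((-5*(x + 6)) + 1) = -207] 3 out front; divide by 3. So div: (-5*(x + 6)) + 1 = -69.
Step 2. [(-5*(x + 6)) + 1 = -69] subtract 1: x sits inside (… + 1), so sub: -5*(x + 6) = -70.
Step 3. [-5*(x + 6) = -70] leading coefficient -5: divide by -5. So div: x + 6 = 14.
Step 4. [x + 6 = 14] +6 is outermost — subtract 6 both sides. So sub: x = 8.

Answer: x ∈ {8}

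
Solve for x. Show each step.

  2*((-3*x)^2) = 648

Step 1. [2*((-3*x)^2) = 648] 2·(inner) — divide through by 2 ⇒ div: (-3*x)^2 = 324.
Step 2. [(-3*x)^2 = 324] √ both sides: 324 ≥ 0 gives two branches. So sqrt: -3*x = 18 or -18.
Step 3. [-3*x = 18 or -18] LHS = -3·(…); ÷-3 both sides, so div: x = -6 or 6.

Answer: x ∈ {-6, 6}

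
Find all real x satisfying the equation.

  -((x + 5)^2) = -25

Step 1. [-((x + 5)^2) = -25] flip signs both sides, so neg: (x + 5)^2 = 25.
Step 2. [(x + 5)^2 = 25] √ both sides: 25 ≥ 0 gives two branches, so sqrt: x + 5 = 5 or -5.
Step 3. [x + 5 = 5 or -5] peel the +5: subtract 5 from each side. So sub: x = 0 or -10.

Answer: x ∈ {-10, 0}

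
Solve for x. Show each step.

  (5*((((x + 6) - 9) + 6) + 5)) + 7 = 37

Step 1. [(5*((((x + 6) - 9) + 6) + 5)) + 7 = 37] subtract 7: x sits inside (… + 7), so sub: 5*((((x + 6) - 9) + 6) + 5) = 30.
Step 2. [5*((((x + 6) - 9) + 6) + 5) = 30] 5 out front; divide by 5. So div: (((x + 6) - 9) + 6) + 5 = 6.
Step 3. [(((x + 6) - 9) + 6) + 5 = 6] +5 is outermost — subtract 5 both sides, so sub: ((x + 6) - 9) + 6 = 1.
Step 4. [((x + 6) - 9) + 6 = 1] 6 comes off first (subtract 6), so sub: (x + 6) - 9 = -5.
Step 5. [(x + 6) - 9 = -5] the outer -9 inverts by adding 9 ⇒ sub: x + 6 = 4.
Step 6. [x + 6 = 4] subtract 6: x sits inside (… + 6), so sub: x = -2.

Answer: x ∈ {-2}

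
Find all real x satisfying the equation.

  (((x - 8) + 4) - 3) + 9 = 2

Step 1. [(((x - 8) + 4) - 3) + 9 = 2] +9 is outermost — subtract 9 both sides. So sub: ((x - 8) + 4) - 3 = -7.
Step 2. [((x - 8) + 4) - 3 = -7] the outer -3 inverts by adding 3 ⇒ sub: (x - 8) + 4 = -4.
Step 3. [(x - 8) + 4 = -4] peel the +4: subtract 4 from each side. So sub: x - 8 = -8.
Step 4. [x - 8 = -8] peel the -8: add 8 from each side. So sub: x = 0.

Answer: x ∈ {0}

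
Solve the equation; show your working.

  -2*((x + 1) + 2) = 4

Step 1. [-2*((x + 1) + 2) = 4] -2·(inner) — divide through by -2. So div: (x + 1) + 2 = -2.
Step 2. [(x + 1) + 2 = -2] peel the +2: subtract 2 from each side ⇒ sub: x + 1 = -4.
Step 3. [x + 1 = -4] peel the +1: subtract 1 from each side ⇒ sub: x = -5.

Answer: x ∈ {-5}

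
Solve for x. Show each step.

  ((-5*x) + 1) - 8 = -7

Step 1. [((-5*x) + 1) - 8 = -7] -8 is outermost — add 8 both sides. So sub: (-5*x) + 1 = 1.
Step 2. [(-5*x) + 1 = 1] +1 is outermost — subtract 1 both sides. So sub: -5*x = 0.
Step 3. [-5*x = 0] leading coefficient -5: divide by -5, so div: x = 0.

Answer: x ∈ {0}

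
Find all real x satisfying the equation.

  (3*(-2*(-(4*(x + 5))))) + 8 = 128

Step 1. [(3*(-2*(-(4*(x + 5))))) + 8 = 128] +8 is outermost — subtract 8 both sides, so sub: 3*(-2*(-(4*(x + 5)))) = 120.
Step 2. [3*(-2*(-(4*(x + 5)))) = 120] divide by the outer 3, so div: -2*(-(4*(x + 5))) = 40.
Step 3. [-2*(-(4*(x + 5))) = 40] -2·(inner) — divide through by -2. So div: -(4*(x + 5)) = -20.
Step 4. [-(4*(x + 5)) = -20] LHS negated; negate both sides, so neg: 4*(x + 5) = 20.
Step 5. [4*(x + 5) = 20] 4·(inner) — divide through by 4. So div: x + 5 = 5.
Step 6. [x + 5 = 5] 5 comes off first (subtract 5) ⇒ sub: x = 0.

Answer: x ∈ {0}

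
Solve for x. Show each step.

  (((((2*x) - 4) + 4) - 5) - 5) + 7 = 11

Step 1. [(((((2*x) - 4) + 4) - 5) - 5) + 7 = 11] peel the +7: subtract 7 from each side ⇒ sub: ((((2*x) - 4) + 4) - 5) - 5 = 4.
Step 2. [((((2*x) - 4) + 4) - 5) - 5 = 4] -5 is outermost — add 5 both sides. So sub: (((2*x) - 4) + 4) - 5 = 9.
Step 3. [(((2*x) - 4) + 4) - 5 = 9] 5 comes off first (add 5) ⇒ sub: ((2*x) - 4) + 4 = 14.
Step 4. [((2*x) - 4) + 4 = 14] subtract 4: x sits inside (… + 4). So sub: (2*x) - 4 = 10.
Step 5. [(2*x) - 4 = 10] 2 divides every term; factor it out, so factor: x - 2 = 5.
Step 6. [x - 2 = 5] peel the -2: add 2 from each side ⇒ sub: x = 7.

Answer: x ∈ {7}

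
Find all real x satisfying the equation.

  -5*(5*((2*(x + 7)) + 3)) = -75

Step 1. [-5*(5*((2*(x + 7)) + 3)) = -75] LHS = -5·(…); ÷-5 both sides, so div: 5*((2*(x + 7)) + 3) = 15.
Step 2. [5*((2*(x + 7)) + 3) = 15] divide by the outer 5 ⇒ div: (2*(x + 7)) + 3 = 3.
Step 3. [(2*(x + 7)) + 3 = 3] peel the +3: subtract 3 from each side, so sub: 2*(x + 7) = 0.
Step 4. [2*(x + 7) = 0] divide by the outer 2 ⇒ div: x + 7 = 0.
Step 5. [x + 7 = 0] 7 comes off first (subtract 7) ⇒ sub: x = -7.

Answer: x ∈ {-7}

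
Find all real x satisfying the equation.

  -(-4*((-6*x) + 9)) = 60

Step 1. [-(-4*((-6*x) + 9)) = 60] leading − — multiply by −1 ⇒ neg: -4*((-6*x) + 9) = -60.
Step 2. [-4*((-6*x) + 9) = -60] -4·(inner) — divide through by -4. So div: (-6*x) + 9 = 15.
Step 3. [(-6*x) + 9 = 15] 9 comes off first (subtract 9). So sub: -6*x = 6.
Step 4. [-6*x = 6] leading coefficient -6: divide by -6. So div: x = -1.

Answer: x ∈ {-1}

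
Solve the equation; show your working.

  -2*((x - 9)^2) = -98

Step 1. [-2*((x - 9)^2) = -98] -2 out front; divide by -2, so div: (x - 9)^2 = 49.
Step 2. [(x - 9)^2 = 49] LHS squared, RHS 49 ≥ 0: apply √ (±). So sqrt: x - 9 = 7 or -7.
Step 3. [x - 9 = 7 or -7] the outer -9 inverts by adding 9 ⇒ sub: x = 16 or 2.

Answer: x ∈ {2, 16}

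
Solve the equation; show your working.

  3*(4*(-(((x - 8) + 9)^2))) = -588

Step 1. [3*(4*(-(((x - 8) + 9)^2))) = -588] divide by the outer 3, so div: 4*(-(((x - 8) + 9)^2)) = -196.
Step 2. [4*(-(((x - 8) + 9)^2)) = -196] 4 out front; divide by 4 ⇒ div: -(((x - 8) + 9)^2) = -49.
Step 3. [-(((x - 8) + 9)^2) = -49] flip signs both sides, so neg: ((x - 8) + 9)^2 = 49.
Step 4. [((x - 8) + 9)^2 = 49] √ both sides: 49 ≥ 0 gives two branches ⇒ sqrt: (x - 8) + 9 = 7 or -7.
Step 5. [(x - 8) + 9 = 7 or -7] peel the +9: subtract 9 from each side. So sub: x - 8 = -2 or -16.
Step 6. [x - 8 = -2 or -16] add 8: x sits inside (… - 8) ⇒ sub: x = 6 or -8.

Answer: x ∈ {-8, 6}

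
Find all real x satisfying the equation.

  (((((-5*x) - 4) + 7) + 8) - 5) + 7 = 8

Step 1. [(((((-5*x) - 4) + 7) + 8) - 5) + 7 = 8] the outer +7 inverts by subtracting 7 ⇒ sub: ((((-5*x) - 4) + 7) + 8) - 5 = 1.
Step 2. [((((-5*x) - 4) + 7) + 8) - 5 = 1] add 5: x sits inside (… - 5). So sub: (((-5*x) - 4) + 7) + 8 = 6.
Step 3. [(((-5*x) - 4) + 7) + 8 = 6] 8 comes off first (subtract 8) ⇒ sub: ((-5*x) - 4) + 7 = -2.
Step 4. [((-5*x) - 4) + 7 = -2] subtract 7: x sits inside (… + 7). So sub: (-5*x) - 4 = -9.
Step 5. [(-5*x) - 4 = -9] the outer -4 inverts by adding 4 ⇒ sub: -5*x = -5.
Step 6. [-5*x = -5] -5·(inner) — divide through by -5. So div: x = 1.

Answer: x ∈ {1}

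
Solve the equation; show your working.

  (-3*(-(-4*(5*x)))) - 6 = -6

Step 1. [(-3*(-(-4*(5*x)))) - 6 = -6] 6 comes off first (add 6), so sub: -3*(-(-4*(5*x))) = 0.
Step 2. [-3*(-(-4*(5*x))) = 0] leading coefficient -3: divide by -3 ⇒ div: -(-4*(5*x)) = 0.
Step 3. [-(-4*(5*x)) = 0] flip signs both sides, so neg: -4*(5*x) = 0.
Step 4. [-4*(5*x) = 0] leading coefficient -4: divide by -4 ⇒ div: 5*x = 0.
Step 5. [5*x = 0] 5·(inner) — divide through by 5. So div: x = 0.

Answer: x ∈ {0}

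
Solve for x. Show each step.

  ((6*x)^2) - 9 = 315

Step 1. [((6*x)^2) - 9 = 315] -9 is outermost — add 9 both sides ⇒ sub: (6*x)^2 = 324.
Step 2. [(6*x)^2 = 324] √ both sides: 324 ≥ 0 gives two branches ⇒ sqrt: 6*x = 18 or -18.
Step 3. [6*x = 18 or -18] divide by the outer 6. So div: x = 3 or -3.

Answer: x ∈ {-3, 3}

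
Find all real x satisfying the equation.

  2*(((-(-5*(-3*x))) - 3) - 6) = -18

Step 1. [2*(((-(-5*(-3*x))) - 3) - 6) = -18] divide by the outer 2, so div: ((-(-5*(-3*x))) - 3) - 6 = -9.
Step 2. [((-(-5*(-3*x))) - 3) - 6 = -9] peel the -6: add 6 from each side ⇒ sub: (-(-5*(-3*x))) - 3 = -3.
Step 3. [(-(-5*(-3*x))) - 3 = -3] add 3: x sits inside (… - 3) ⇒ sub: -(-5*(-3*x)) = 0.
Step 4. [-(-5*(-3*x)) = 0] leading − — multiply by −1 ⇒ neg: -5*(-3*x) = 0.
Step 5. [-5*(-3*x) = 0] divide by the outer -5, so div: -3*x = 0.
Step 6. [-3*x = 0] divide by the outer -3, so div: x = 0.

Answer: x ∈ {0}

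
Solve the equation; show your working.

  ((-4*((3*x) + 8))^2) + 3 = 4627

Step 1. [((-4*((3*x) + 8))^2) + 3 = 4627] peel the +3: subtract 3 from each side. So sub: (-4*((3*x) + 8))^2 = 4624.
Step 2. [(-4*((3*x) + 8))^2 = 4624] 4624 ≥ 0, LHS is (·)² — take ±√. So sqrt: -4*((3*x) + 8) = 68 or -68.
Step 3. [-4*((3*x) + 8) = 68 or -68] -4·(inner) — divide through by -4, so div: (3*x) + 8 = -17 or 17.
Step 4. [(3*x) + 8 = -17 or 17] +8 is outermost — subtract 8 both sides. So sub: 3*x = -25 or 9.
Step 5. [3*x = -25 or 9] leading coefficient 3: divide by 3, so div: x = -25/3 or 3.

Answer: x ∈ {-25/3, 3}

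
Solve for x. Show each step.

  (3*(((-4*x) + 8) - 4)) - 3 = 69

Step 1. [(3*(((-4*x) + 8) - 4)) - 3 = 69] 3 divides every term; factor it out. So factor: (((-4*x) + 8) - 4) - 1 = 23.
Step 2. [(((-4*x) + 8) - 4) - 1 = 23] 1 comes off first (add 1), so sub: ((-4*x) + 8) - 4 = 24.
Step 3. [((-4*x) + 8) - 4 = 24] the outer -4 inverts by adding 4, so sub: (-4*x) + 8 = 28.
Step 4. [(-4*x) + 8 = 28] 8 comes off first (subtract 8). So sub: -4*x = 20.
Step 5. [-4*x = 20] -4 out front; divide by -4, so div: x = -5.

Answer: x ∈ {-5}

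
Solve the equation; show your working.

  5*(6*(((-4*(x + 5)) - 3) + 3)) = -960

Step 1. [5*(6*(((-4*(x + 5)) - 3) + 3)) = -960] 5·(inner) — divide through by 5 ⇒ div: 6*(((-4*(x + 5)) - 3) + 3) = -192.
Step 2. [6*(((-4*(x + 5)) - 3) + 3) = -192] leading coefficient 6: divide by 6. So div: ((-4*(x + 5)) - 3) + 3 = -32.
Step 3. [((-4*(x + 5)) - 3) + 3 = -32] 3 comes off first (subtract 3), so sub: (-4*(x + 5)) - 3 = -35.
Step 4. [(-4*(x + 5)) - 3 = -35] add 3: x sits inside (… - 3). So sub: -4*(x + 5) = -32.
Step 5. [-4*(x + 5) = -32] leading coefficient -4: divide by -4. So div: x + 5 = 8.
Step 6. [x + 5 = 8] 5 comes off first (subtract 5). So sub: x = 3.

Answer: x ∈ {3}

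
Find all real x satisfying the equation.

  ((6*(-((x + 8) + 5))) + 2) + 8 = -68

Step 1. [((6*(-((x + 8) + 5))) + 2) + 8 = -68] subtract 8: x sits inside (… + 8). So sub: (6*(-((x + 8) + 5))) + 2 = -76.
Step 2. [(6*(-((x + 8) + 5))) + 2 = -76] subtract 2: x sits inside (… + 2) ⇒ sub: 6*(-((x + 8) + 5)) = -78.
Step 3. [6*(-((x + 8) + 5)) = -78] 6·(inner) — divide through by 6 ⇒ div: -((x + 8) + 5) = -13.
Step 4. [-((x + 8) + 5) = -13] LHS negated; negate both sides, so neg: (x + 8) + 5 = 13.
Step 5. [(x + 8) + 5 = 13] the outer +5 inverts by subtracting 5, so sub: x + 8 = 8.
Step 6. [x + 8 = 8] the outer +8 inverts by subtracting 8 ⇒ sub: x = 0.

Answer: x ∈ {0}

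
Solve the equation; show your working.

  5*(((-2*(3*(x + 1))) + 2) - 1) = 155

Step 1. [5*(((-2*(3*(x + 1))) + 2) - 1) = 155] divide by the outer 5. So div: ((-2*(3*(x + 1))) + 2) - 1 = 31.
Step 2. [((-2*(3*(x + 1))) + 2) - 1 = 31] 1 comes off first (add 1), so sub: (-2*(3*(x + 1))) + 2 = 32.
Step 3. [(-2*(3*(x + 1))) + 2 = 32] subtract 2: x sits inside (… + 2) ⇒ sub: -2*(3*(x + 1)) = 30.
Step 4. [-2*(3*(x + 1)) = 30] LHS = -2·(…); ÷-2 both sides, so div: 3*(x + 1) = -15.
Step 5. [3*(x + 1) = -15] LHS = 3·(…); ÷3 both sides. So div: x + 1 = -5.
Step 6. [x + 1 = -5] the outer +1 inverts by subtracting 1, so sub: x = -6.

Answer: x ∈ {-6}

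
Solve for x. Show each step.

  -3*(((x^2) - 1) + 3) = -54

Step 1. [-3*(((x^2) - 1) + 3) = -54] -3·(inner) — divide through by -3, so div: ((x^2) - 1) + 3 = 18.
Step 2. [((x^2) - 1) + 3 = 18] 3 comes off first (subtract 3), so sub: (x^2) - 1 = 15.
Step 3. [(x^2) - 1 = 15] 1 comes off first (add 1). So sub: x^2 = 16.
Step 4. [x^2 = 16] √ both sides: 16 ≥ 0 gives two branches. So sqrt: x = 4 or -4.

Answer: x ∈ {-4, 4}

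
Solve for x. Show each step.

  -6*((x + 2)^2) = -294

Step 1. [-6*((x + 2)^2) = -294] LHS = -6·(…); ÷-6 both sides ⇒ div: (x + 2)^2 = 49.
Step 2. [(x + 2)^2 = 49] 49 ≥ 0, LHS is (·)² — take ±√, so sqrt: x + 2 = 7 or -7.
Step 3. [x + 2 = 7 or -7] subtract 2: x sits inside (… + 2) ⇒ sub: x = 5 or -9.

Answer: x ∈ {-9, 5}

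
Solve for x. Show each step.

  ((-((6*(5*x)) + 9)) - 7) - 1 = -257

Step 1. [((-((6*(5*x)) + 9)) - 7) - 1 = -257] add 1: x sits inside (… - 1) ⇒ sub: (-((6*(5*x)) + 9)) - 7 = -256.
Step 2. [(-((6*(5*x)) + 9)) - 7 = -256] -7 is outermost — add 7 both sides ⇒ sub: -((6*(5*x)) + 9) = -249.
Step 3. [-((6*(5*x)) + 9) = -249] flip signs both sides. So neg: (6*(5*x)) + 9 = 249.
Step 4. [(6*(5*x)) + 9 = 249] 9 comes off first (subtract 9). So sub: 6*(5*x) = 240.
Step 5. [6*(5*x) = 240] 6·(inner) — divide through by 6 ⇒ div: 5*x = 40.
Step 6. [5*x = 40] LHS = 5·(…); ÷5 both sides. So div: x = 8.

Answer: x ∈ {8}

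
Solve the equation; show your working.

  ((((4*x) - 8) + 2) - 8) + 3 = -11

Step 1. [((((4*x) - 8) + 2) - 8) + 3 = -11] the outer +3 inverts by subtracting 3, so sub: (((4*x) - 8) + 2) - 8 = -14.
Step 2. [(((4*x) - 8) + 2) - 8 = -14] 8 comes off first (add 8). So sub: ((4*x) - 8) + 2 = -6.
Step 3. [((4*x) - 8) + 2 = -6] peel the +2: subtract 2 from each side ⇒ sub: (4*x) - 8 = -8.
Step 4. [(4*x) - 8 = -8] common factor 4 (LHS and -8) — divide through, so factor: x - 2 = -2.
Step 5. [x - 2 = -2] peel the -2: add 2 from each side. So sub: x = 0.

Answer: x ∈ {0}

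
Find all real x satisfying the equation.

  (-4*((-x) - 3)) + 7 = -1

Step 1. [(-4*((-x) - 3)) + 7 = -1] +7 is outermost — subtract 7 both sides, so sub: -4*((-x) - 3) = -8.
Step 2. [-4*((-x) - 3) = -8] -4·(inner) — divide through by -4 ⇒ div: (-x) - 3 = 2.
Step 3. [(-x) - 3 = 2] add 3: x sits inside (… - 3) ⇒ sub: -x = 5.
Step 4. [-x = 5] LHS negated; negate both sides. So neg: x = -5.

Answer: x ∈ {-5}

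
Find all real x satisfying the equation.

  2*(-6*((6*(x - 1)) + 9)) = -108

Step 1. [2*(-6*((6*(x - 1)) + 9)) = -108] divide by the outer 2 ⇒ div: -6*((6*(x - 1)) + 9) = -54.
Step 2. [-6*((6*(x - 1)) + 9) = -54] LHS = -6·(…); ÷-6 both sides, so div: (6*(x - 1)) + 9 = 9.
Step 3. [(6*(x - 1)) + 9 = 9] +9 is outermost — subtract 9 both sides ⇒ sub: 6*(x - 1) = 0.
Step 4. [6*(x - 1) = 0] 6·(inner) — divide through by 6. So div: x - 1 = 0.
Step 5. [x - 1 = 0] the outer -1 inverts by adding 1 ⇒ sub: x = 1.

Answer: x ∈ {1}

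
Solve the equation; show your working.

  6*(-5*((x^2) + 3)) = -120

Step 1. [6*(-5*((x^2) + 3)) = -120] leading coefficient 6: divide by 6 ⇒ div: -5*((x^2) + 3) = -20.
Step 2. [-5*((x^2) + 3) = -20] LHS = -5·(…); ÷-5 both sides. So div: (x^2) + 3 = 4.
Step 3. [(x^2) + 3 = 4] the outer +3 inverts by subtracting 3, so sub: x^2 = 1.
Step 4. [x^2 = 1] √ both sides: 1 ≥ 0 gives two branches ⇒ sqrt: x = 1 or -1.

Answer: x ∈ {-1, 1}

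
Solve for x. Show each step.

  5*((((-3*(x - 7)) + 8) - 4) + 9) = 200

Step 1. [5*((((-3*(x - 7)) + 8) - 4) + 9) = 200] LHS = 5·(…); ÷5 both sides. So div: (((-3*(x - 7)) + 8) - 4) + 9 = 40.
Step 2. [(((-3*(x - 7)) + 8) - 4) + 9 = 40] peel the +9: subtract 9 from each side, so sub: ((-3*(x - 7)) + 8) - 4 = 31.
Step 3. [((-3*(x - 7)) + 8) - 4 = 31] -4 is outermost — add 4 both sides ⇒ sub: (-3*(x - 7)) + 8 = 35.
Step 4. [(-3*(x - 7)) + 8 = 35] the outer +8 inverts by subtracting 8 ⇒ sub: -3*(x - 7) = 27.
Step 5. [-3*(x - 7) = 27] -3·(inner) — divide through by -3, so div: x - 7 = -9.
Step 6. [x - 7 = -9] -7 is outermost — add 7 both sides ⇒ sub: x = -2.

Answer: x ∈ {-2}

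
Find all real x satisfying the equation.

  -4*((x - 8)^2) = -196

Step 1. [-4*((x - 8)^2) = -196] divide by the outer -4. So div: (x - 8)^2 = 49.
Step 2. [(x - 8)^2 = 49] LHS squared, RHS 49 ≥ 0: apply √ (±) ⇒ sqrt: x - 8 = 7 or -7.
Step 3. [x - 8 = 7 or -7] the outer -8 inverts by adding 8, so sub: x = 15 or 1.

Answer: x ∈ {1, 15}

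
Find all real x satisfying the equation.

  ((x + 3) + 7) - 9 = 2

Step 1. [((x + 3) + 7) - 9 = 2] add 9: x sits inside (… - 9) ⇒ sub: (x + 3) + 7 = 11.
Step 2. [(x + 3) + 7 = 11] subtract 7: x sits inside (… + 7) ⇒ sub: x + 3 = 4.
Step 3. [x + 3 = 4] 3 comes off first (subtract 3), so sub: x = 1.

Answer: x ∈ {1}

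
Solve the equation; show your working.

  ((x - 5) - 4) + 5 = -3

Step 1. [((x - 5) - 4) + 5 = -3] +5 is outermost — subtract 5 both sides ⇒ sub: (x - 5) - 4 = -8.
Step 2. [(x - 5) - 4 = -8] 4 comes off first (add 4), so sub: x - 5 = -4.
Step 3. [x - 5 = -4] peel the -5: add 5 from each side, so sub: x = 1.

Answer: x ∈ {1}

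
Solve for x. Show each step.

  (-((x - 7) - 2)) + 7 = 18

Step 1. [(-((x - 7) - 2)) + 7 = 18] 7 comes off first (subtract 7). So sub: -((x - 7) - 2) = 11.
Step 2. [-((x - 7) - 2) = 11] leading − — multiply by −1, so neg: (x - 7) - 2 = -11.
Step 3. [(x - 7) - 2 = -11] add 2: x sits inside (… - 2). So sub: x - 7 = -9.
Step 4. [x - 7 = -9] -7 is outermost — add 7 both sides ⇒ sub: x = -2.

Answer: x ∈ {-2}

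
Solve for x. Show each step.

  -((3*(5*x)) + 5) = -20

Step 1. [-((3*(5*x)) + 5) = -20] flip signs both sides, so neg: (3*(5*x)) + 5 = 20.
Step 2. [(3*(5*x)) + 5 = 20] 5 comes off first (subtract 5). So sub: 3*(5*x) = 15.
Step 3. [3*(5*x) = 15] 3·(inner) — divide through by 3 ⇒ div: 5*x = 5.
Step 4. [5*x = 5] divide by the outer 5 ⇒ div: x = 1.

Answer: x ∈ {1}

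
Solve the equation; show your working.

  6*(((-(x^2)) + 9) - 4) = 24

Step 1. [6*(((-(x^2)) + 9) - 4) = 24] 6 out front; divide by 6 ⇒ div: ((-(x^2)) + 9) - 4 = 4.
Step 2. [((-(x^2)) + 9) - 4 = 4] add 4: x sits inside (… - 4) ⇒ sub: (-(x^2)) + 9 = 8.
Step 3. [(-(x^2)) + 9 = 8] peel the +9: subtract 9 from each side, so sub: -(x^2) = -1.
Step 4. [-(x^2) = -1] leading − — multiply by −1 ⇒ neg: x^2 = 1.
Step 5. [x^2 = 1] √ both sides: 1 ≥ 0 gives two branches ⇒ sqrt: x = 1 or -1.

Answer: x ∈ {-1, 1}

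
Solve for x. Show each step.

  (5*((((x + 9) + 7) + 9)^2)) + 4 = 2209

Step 1. [(5*((((x + 9) + 7) + 9)^2)) + 4 = 2209] +4 is outermost — subtract 4 both sides ⇒ sub: 5*((((x + 9) + 7) + 9)^2) = 2205.
Step 2. [5*((((x + 9) + 7) + 9)^2) = 2205] leading coefficient 5: divide by 5. So div: (((x + 9) + 7) + 9)^2 = 441.
Step 3. [(((x + 9) + 7) + 9)^2 = 441] LHS squared, RHS 441 ≥ 0: apply √ (±), so sqrt: ((x + 9) + 7) + 9 = 21 or -21.
Step 4. [((x + 9) + 7) + 9 = 21 or -21] subtract 9: x sits inside (… + 9). So sub: (x + 9) + 7 = 12 or -30.
Step 5. [(x + 9) + 7 = 12 or -30] 7 comes off first (subtract 7), so sub: x + 9 = 5 or -37.
Step 6. [x + 9 = 5 or -37] 9 comes off first (subtract 9), so sub: x = -4 or -46.

Answer: x ∈ {-46, -4}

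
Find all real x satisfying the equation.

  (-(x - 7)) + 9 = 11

Step 1. [(-(x - 7)) + 9 = 11] subtract 9: x sits inside (… + 9). So sub: -(x - 7) = 2.
Step 2. [-(x - 7) = 2] flip signs both sides, so neg: x - 7 = -2.
Step 3. [x - 7 = -2] peel the -7: add 7 from each side ⇒ sub: x = 5.

Answer: x ∈ {5}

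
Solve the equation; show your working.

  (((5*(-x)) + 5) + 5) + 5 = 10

Step 1. [(((5*(-x)) + 5) + 5) + 5 = 10] 5 comes off first (subtract 5). So sub: ((5*(-x)) + 5) + 5 = 5.
Step 2. [((5*(-x)) + 5) + 5 = 5] +5 is outermost — subtract 5 both sides. So sub: (5*(-x)) + 5 = 0.
Step 3. [(5*(-x)) + 5 = 0] 5 comes off first (subtract 5), so sub: 5*(-x) = -5.
Step 4. [5*(-x) = -5] LHS = 5·(…); ÷5 both sides ⇒ div: -x = -1.
Step 5. [-x = -1] flip signs both sides, so neg: x = 1.

Answer: x ∈ {1}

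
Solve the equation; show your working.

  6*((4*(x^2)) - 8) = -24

Step 1. [6*((4*(x^2)) - 8) = -24] 6·(inner) — divide through by 6 ⇒ div: (4*(x^2)) - 8 = -4.
Step 2. [(4*(x^2)) - 8 = -4] common factor 4 (LHS and -4) — divide through. So factor: (x^2) - 2 = -1.
Step 3. [(x^2) - 2 = -1] 2 comes off first (add 2), so sub: x^2 = 1.
Step 4. [x^2 = 1] √ both sides: 1 ≥ 0 gives two branches ⇒ sqrt: x = 1 or -1.

Answer: x ∈ {-1, 1}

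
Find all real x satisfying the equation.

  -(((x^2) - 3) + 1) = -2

Step 1. [-(((x^2) - 3) + 1) = -2] flip signs both sides, so neg: ((x^2) - 3) + 1 = 2.
Step 2. [((x^2) - 3) + 1 = 2] subtract 1: x sits inside (… + 1). So sub: (x^2) - 3 = 1.
Step 3. [(x^2) - 3 = 1] the outer -3 inverts by adding 3 ⇒ sub: x^2 = 4.
Step 4. [x^2 = 4] √ both sides: 4 ≥ 0 gives two branches, so sqrt: x = 2 or -2.

Answer: x ∈ {-2, 2}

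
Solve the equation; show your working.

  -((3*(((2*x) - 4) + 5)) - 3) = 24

Step 1. [-((3*(((2*x) - 4) + 5)) - 3) = 24] flip signs both sides ⇒ neg: (3*(((2*x) - 4) + 5)) - 3 = -24.
Step 2. [(3*(((2*x) - 4) + 5)) - 3 = -24] the outer -3 inverts by adding 3 ⇒ sub: 3*(((2*x) - 4) + 5) = -21.
Step 3. [3*(((2*x) - 4) + 5) = -21] leading coefficient 3: divide by 3 ⇒ div: ((2*x) - 4) + 5 = -7.
Step 4. [((2*x) - 4) + 5 = -7] 5 comes off first (subtract 5). So sub: (2*x) - 4 = -12.
Step 5. [(2*x) - 4 = -12] 4 comes off first (add 4) ⇒ sub: 2*x = -8.
Step 6. [2*x = -8] LHS = 2·(…); ÷2 both sides, so div: x = -4.

Answer: x ∈ {-4}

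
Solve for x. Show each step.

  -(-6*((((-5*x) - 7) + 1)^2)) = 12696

Step 1. [-(-6*((((-5*x) - 7) + 1)^2)) = 12696] LHS negated; negate both sides, so neg: -6*((((-5*x) - 7) + 1)^2) = -12696.
Step 2. [-6*((((-5*x) - 7) + 1)^2) = -12696] leading coefficient -6: divide by -6. So div: (((-5*x) - 7) + 1)^2 = 2116.
Step 3. [(((-5*x) - 7) + 1)^2 = 2116] √ both sides: 2116 ≥ 0 gives two branches, so sqrt: ((-5*x) - 7) + 1 = 46 or -46.
Step 4. [((-5*x) - 7) + 1 = 46 or -46] +1 is outermost — subtract 1 both sides, so sub: (-5*x) - 7 = 45 or -47.
Step 5. [(-5*x) - 7 = 45 or -47] the outer -7 inverts by adding 7. So sub: -5*x = 52 or -40.
Step 6. [-5*x = 52 or -40] leading coefficient -5: divide by -5. So div: x = -52/5 or 8.

Answer: x ∈ {-52/5, 8}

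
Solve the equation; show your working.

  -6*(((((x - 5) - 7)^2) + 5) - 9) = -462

Step 1. [-6*(((((x - 5) - 7)^2) + 5) - 9) = -462] LHS = -6·(…); ÷-6 both sides. So div: ((((x - 5) - 7)^2) + 5) - 9 = 77.
Step 2. [((((x - 5) - 7)^2) + 5) - 9 = 77] -9 is outermost — add 9 both sides. So sub: (((x - 5) - 7)^2) + 5 = 86.
Step 3. [(((x - 5) - 7)^2) + 5 = 86] subtract 5: x sits inside (… + 5). So sub: ((x - 5) - 7)^2 = 81.
Step 4. [((x - 5) - 7)^2 = 81] LHS squared, RHS 81 ≥ 0: apply √ (±), so sqrt: (x - 5) - 7 = 9 or -9.
Step 5. [(x - 5) - 7 = 9 or -9] add 7: x sits inside (… - 7). So sub: x - 5 = 16 or -2.
Step 6. [x - 5 = 16 or -2] 5 comes off first (add 5), so sub: x = 21 or 3.

Answer: x ∈ {3, 21}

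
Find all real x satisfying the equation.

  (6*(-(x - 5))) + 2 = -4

Step 1. [(6*(-(x - 5))) + 2 = -4] peel the +2: subtract 2 from each side. So sub: 6*(-(x - 5)) = -6.
Step 2. [6*(-(x - 5)) = -6] LHS = 6·(…); ÷6 both sides, so div: -(x - 5) = -1.
Step 3. [-(x - 5) = -1] LHS negated; negate both sides ⇒ neg: x - 5 = 1.
Step 4. [x - 5 = 1] the outer -5 inverts by adding 5, so sub: x = 6.

Answer: x ∈ {6}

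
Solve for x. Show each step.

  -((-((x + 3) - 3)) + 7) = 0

Step 1. [-((-((x + 3) - 3)) + 7) = 0] flip signs both sides, so neg: (-((x + 3) - 3)) + 7 = 0.
Step 2. [(-((x + 3) - 3)) + 7 = 0] peel the +7: subtract 7 from each side. So sub: -((x + 3) - 3) = -7.
Step 3. [-((x + 3) - 3) = -7] flip signs both sides. So neg: (x + 3) - 3 = 7.
Step 4. [(x + 3) - 3 = 7] add 3: x sits inside (… - 3), so sub: x + 3 = 10.
Step 5. [x + 3 = 10] the outer +3 inverts by subtracting 3 ⇒ sub: x = 7.

Answer: x ∈ {7}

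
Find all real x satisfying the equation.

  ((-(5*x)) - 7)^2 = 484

Step 1. [((-(5*x)) - 7)^2 = 484] √ both sides: 484 ≥ 0 gives two branches, so sqrt: (-(5*x)) - 7 = 22 or -22.
Step 2. [(-(5*x)) - 7 = 22 or -22] peel the -7: add 7 from each side ⇒ sub: -(5*x) = 29 or -15.
Step 3. [-(5*x) = 29 or -15] LHS negated; negate both sides ⇒ neg: 5*x = -29 or 15.
Step 4. [5*x = -29 or 15] 5 out front; divide by 5 ⇒ div: x = -29/5 or 3.

Answer: x ∈ {-29/5, 3}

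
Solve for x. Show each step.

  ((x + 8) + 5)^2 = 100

Step 1. [((x + 8) + 5)^2 = 100] 100 ≥ 0, LHS is (·)² — take ±√. So sqrt: (x + 8) + 5 = 10 or -10.
Step 2. [(x + 8) + 5 = 10 or -10] +5 is outermost — subtract 5 both sides ⇒ sub: x + 8 = 5 or -15.
Step 3. [x + 8 = 5 or -15] 8 comes off first (subtract 8), so sub: x = -3 or -23.

Answer: x ∈ {-23, -3}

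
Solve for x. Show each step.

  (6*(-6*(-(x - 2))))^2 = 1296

Step 1. [(6*(-6*(-(x - 2))))^2 = 1296] LHS squared, RHS 1296 ≥ 0: apply √ (±) ⇒ sqrt: 6*(-6*(-(x - 2))) = 36 or -36.
Step 2. [6*(-6*(-(x - 2))) = 36 or -36] divide by the outer 6 ⇒ div: -6*(-(x - 2)) = 6 or -6.
Step 3. [-6*(-(x - 2)) = 6 or -6] -6 out front; divide by -6, so div: -(x - 2) = -1 or 1.
Step 4. [-(x - 2) = -1 or 1] leading − — multiply by −1 ⇒ neg: x - 2 = 1 or -1.
Step 5. [x - 2 = 1 or -1] peel the -2: add 2 from each side ⇒ sub: x = 3 or 1.

Answer: x ∈ {1, 3}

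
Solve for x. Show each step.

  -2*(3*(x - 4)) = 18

Step 1. [-2*(3*(x - 4)) = 18] LHS = -2·(…); ÷-2 both sides. So div: 3*(x - 4) = -9.
Step 2. [3*(x - 4) = -9] 3 out front; divide by 3, so div: x - 4 = -3.
Step 3. [x - 4 = -3] add 4: x sits inside (… - 4). So sub: x = 1.

Answer: x ∈ {1}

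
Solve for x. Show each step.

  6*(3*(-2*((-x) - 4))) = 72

Step 1. [6*(3*(-2*((-x) - 4))) = 72] 6 out front; divide by 6, so div: 3*(-2*((-x) - 4)) = 12.
Step 2. [3*(-2*((-x) - 4)) = 12] 3·(inner) — divide through by 3, so div: -2*((-x) - 4) = 4.
Step 3. [-2*((-x) - 4) = 4] -2·(inner) — divide through by -2 ⇒ div: (-x) - 4 = -2.
Step 4. [(-x) - 4 = -2] 4 comes off first (add 4) ⇒ sub: -x = 2.
Step 5. [-x = 2] LHS negated; negate both sides, so neg: x = -2.

Answer: x ∈ {-2}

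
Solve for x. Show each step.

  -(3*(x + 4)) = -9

Step 1. [-(3*(x + 4)) = -9] flip signs both sides, so neg: 3*(x + 4) = 9.
Step 2. [3*(x + 4) = 9] LHS = 3·(…); ÷3 both sides ⇒ div: x + 4 = 3.
Step 3. [x + 4 = 3] 4 comes off first (subtract 4) ⇒ sub: x = -1.

Answer: x ∈ {-1}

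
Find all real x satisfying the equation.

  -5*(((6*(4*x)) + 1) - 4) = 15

Step 1. [-5*(((6*(4*x)) + 1) - 4) = 15] -5·(inner) — divide through by -5. So div: ((6*(4*x)) + 1) - 4 = -3.
Step 2. [((6*(4*x)) + 1) - 4 = -3] add 4: x sits inside (… - 4) ⇒ sub: (6*(4*x)) + 1 = 1.
Step 3. [(6*(4*x)) + 1 = 1] 1 comes off first (subtract 1), so sub: 6*(4*x) = 0.
Step 4. [6*(4*x) = 0] LHS = 6·(…); ÷6 both sides ⇒ div: 4*x = 0.
Step 5. [4*x = 0] 4 out front; divide by 4, so div: x = 0.

Answer: x ∈ {0}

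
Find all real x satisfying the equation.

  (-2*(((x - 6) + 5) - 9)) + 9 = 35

Step 1. [(-2*(((x - 6) + 5) - 9)) + 9 = 35] 9 comes off first (subtract 9), so sub: -2*(((x - 6) + 5) - 9) = 26.
Step 2. [-2*(((x - 6) + 5) - 9) = 26] -2·(inner) — divide through by -2. So div: ((x - 6) + 5) - 9 = -13.
Step 3. [((x - 6) + 5) - 9 = -13] the outer -9 inverts by adding 9 ⇒ sub: (x - 6) + 5 = -4.
Step 4. [(x - 6) + 5 = -4] subtract 5: x sits inside (… + 5) ⇒ sub: x - 6 = -9.
Step 5. [x - 6 = -9] the outer -6 inverts by adding 6, so sub: x = -3.

Answer: x ∈ {-3}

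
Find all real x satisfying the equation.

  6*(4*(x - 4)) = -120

Step 1. [6*(4*(x - 4)) = -120] divide by the outer 6. So div: 4*(x - 4) = -20.
Step 2. [4*(x - 4) = -20] 4 out front; divide by 4. So div: x - 4 = -5.
Step 3. [x - 4 = -5] the outer -4 inverts by adding 4, so sub: x = -1.

Answer: x ∈ {-1}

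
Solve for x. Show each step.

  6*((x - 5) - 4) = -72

Step 1. [6*((x - 5) - 4) = -72] leading coefficient 6: divide by 6 ⇒ div: (x - 5) - 4 = -12.
Step 2. [(x - 5) - 4 = -12] the outer -4 inverts by adding 4, so sub: x - 5 = -8.
Step 3. [x - 5 = -8] the outer -5 inverts by adding 5. So sub: x = -3.

Answer: x ∈ {-3}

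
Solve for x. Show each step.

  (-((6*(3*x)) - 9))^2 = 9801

Step 1. [(-((6*(3*x)) - 9))^2 = 9801] 9801 ≥ 0, LHS is (·)² — take ±√. So sqrt: -((6*(3*x)) - 9) = 99 or -99.
Step 2. [-((6*(3*x)) - 9) = 99 or -99] LHS negated; negate both sides, so neg: (6*(3*x)) - 9 = -99 or 99.
Step 3. [(6*(3*x)) - 9 = -99 or 99] the outer -9 inverts by adding 9, so sub: 6*(3*x) = -90 or 108.
Step 4. [6*(3*x) = -90 or 108] leading coefficient 6: divide by 6 ⇒ div: 3*x = -15 or 18.
Step 5. [3*x = -15 or 18] leading coefficient 3: divide by 3, so div: x = -5 or 6.

Answer: x ∈ {-5, 6}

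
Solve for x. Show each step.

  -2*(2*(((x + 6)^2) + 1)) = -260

Step 1. [-2*(2*(((x + 6)^2) + 1)) = -260] leading coefficient -2: divide by -2 ⇒ div: 2*(((x + 6)^2) + 1) = 130.
Step 2. [2*(((x + 6)^2) + 1) = 130] leading coefficient 2: divide by 2. So div: ((x + 6)^2) + 1 = 65.
Step 3. [((x + 6)^2) + 1 = 65] the outer +1 inverts by subtracting 1. So sub: (x + 6)^2 = 64.
Step 4. [(x + 6)^2 = 64] LHS squared, RHS 64 ≥ 0: apply √ (±), so sqrt: x + 6 = 8 or -8.
Step 5. [x + 6 = 8 or -8] +6 is outermost — subtract 6 both sides. So sub: x = 2 or -14.

Answer: x ∈ {-14, 2}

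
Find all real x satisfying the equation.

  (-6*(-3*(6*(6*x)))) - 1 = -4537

Step 1. [(-6*(-3*(6*(6*x)))) - 1 = -4537] the outer -1 inverts by adding 1 ⇒ sub: -6*(-3*(6*(6*x))) = -4536.
Step 2. [-6*(-3*(6*(6*x))) = -4536] -6 out front; divide by -6, so div: -3*(6*(6*x)) = 756.
Step 3. [-3*(6*(6*x)) = 756] leading coefficient -3: divide by -3, so div: 6*(6*x) = -252.
Step 4. [6*(6*x) = -252] LHS = 6·(…); ÷6 both sides ⇒ div: 6*x = -42.
Step 5. [6*x = -42] leading coefficient 6: divide by 6 ⇒ div: x = -7.

Answer: x ∈ {-7}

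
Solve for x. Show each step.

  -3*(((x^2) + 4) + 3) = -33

Step 1. [-3*(((x^2) + 4) + 3) = -33] -3 out front; divide by -3, so div: ((x^2) + 4) + 3 = 11.
Step 2. [((x^2) + 4) + 3 = 11] 3 comes off first (subtract 3) ⇒ sub: (x^2) + 4 = 8.
Step 3. [(x^2) + 4 = 8] peel the +4: subtract 4 from each side. So sub: x^2 = 4.
Step 4. [x^2 = 4] √ both sides: 4 ≥ 0 gives two branches, so sqrt: x = 2 or -2.

Answer: x ∈ {-2, 2}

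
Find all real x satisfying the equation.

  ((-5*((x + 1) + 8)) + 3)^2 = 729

Step 1. [((-5*((x + 1) + 8)) + 3)^2 = 729] 729 ≥ 0, LHS is (·)² — take ±√, so sqrt: (-5*((x + 1) + 8)) + 3 = 27 or -27.
Step 2. [(-5*((x + 1) + 8)) + 3 = 27 or -27] 3 comes off first (subtract 3) ⇒ sub: -5*((x + 1) + 8) = 24 or -30.
Step 3. [-5*((x + 1) + 8) = 24 or -30] divide by the outer -5 ⇒ div: (x + 1) + 8 = -24/5 or 6.
Step 4. [(x + 1) + 8 = -24/5 or 6] 8 comes off first (subtract 8). So sub: x + 1 = -64/5 or -2.
Step 5. [x + 1 = -64/5 or -2] +1 is outermost — subtract 1 both sides ⇒ sub: x = -69/5 or -3.

Answer: x ∈ {-69/5, -3}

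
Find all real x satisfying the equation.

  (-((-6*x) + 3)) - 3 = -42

Step 1. [(-((-6*x) + 3)) - 3 = -42] -3 is outermost — add 3 both sides. So sub: -((-6*x) + 3) = -39.
Step 2. [-((-6*x) + 3) = -39] leading − — multiply by −1. So neg: (-6*x) + 3 = 39.
Step 3. [(-6*x) + 3 = 39] +3 is outermost — subtract 3 both sides ⇒ sub: -6*x = 36.
Step 4. [-6*x = 36] -6·(inner) — divide through by -6, so div: x = -6.

Answer: x ∈ {-6}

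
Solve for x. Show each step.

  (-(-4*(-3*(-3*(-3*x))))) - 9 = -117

Step 1. [(-(-4*(-3*(-3*(-3*x))))) - 9 = -117] the outer -9 inverts by adding 9 ⇒ sub: -(-4*(-3*(-3*(-3*x)))) = -108.
Step 2. [-(-4*(-3*(-3*(-3*x)))) = -108] leading − — multiply by −1. So neg: -4*(-3*(-3*(-3*x))) = 108.
Step 3. [-4*(-3*(-3*(-3*x))) = 108] -4 out front; divide by -4 ⇒ div: -3*(-3*(-3*x)) = -27.
Step 4. [-3*(-3*(-3*x)) = -27] leading coefficient -3: divide by -3. So div: -3*(-3*x) = 9.
Step 5. [-3*(-3*x) = 9] divide by the outer -3, so div: -3*x = -3.
Step 6. [-3*x = -3] LHS = -3·(…); ÷-3 both sides, so div: x = 1.

Answer: x ∈ {1}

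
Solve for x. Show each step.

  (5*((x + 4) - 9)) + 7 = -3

Step 1. [(5*((x + 4) - 9)) + 7 = -3] peel the +7: subtract 7 from each side ⇒ sub: 5*((x + 4) - 9) = -10.
Step 2. [5*((x + 4) - 9) = -10] divide by the outer 5, so div: (x + 4) - 9 = -2.
Step 3. [(x + 4) - 9 = -2] add 9: x sits inside (… - 9), so sub: x + 4 = 7.
Step 4. [x + 4 = 7] subtract 4: x sits inside (… + 4) ⇒ sub: x = 3.

Answer: x ∈ {3}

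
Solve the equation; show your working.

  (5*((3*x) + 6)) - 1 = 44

Step 1. [(5*((3*x) + 6)) - 1 = 44] 1 comes off first (add 1) ⇒ sub: 5*((3*x) + 6) = 45.
Step 2. [5*((3*x) + 6) = 45] leading coefficient 5: divide by 5, so div: (3*x) + 6 = 9.
Step 3. [(3*x) + 6 = 9] 6 comes off first (subtract 6). So sub: 3*x = 3.
Step 4. [3*x = 3] leading coefficient 3: divide by 3, so div: x = 1.

Answer: x ∈ {1}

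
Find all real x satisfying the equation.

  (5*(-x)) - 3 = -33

Step 1. [(5*(-x)) - 3 = -33] add 3: x sits inside (… - 3), so sub: 5*(-x) = -30.
Step 2. [5*(-x) = -30] LHS = 5·(…); ÷5 both sides ⇒ div: -x = -6.
Step 3. [-x = -6] LHS negated; negate both sides ⇒ neg: x = 6.

Answer: x ∈ {6}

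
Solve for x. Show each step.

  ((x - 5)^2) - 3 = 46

Step 1. [((x - 5)^2) - 3 = 46] -3 is outermost — add 3 both sides. So sub: (x - 5)^2 = 49.
Step 2. [(x - 5)^2 = 49] 49 ≥ 0, LHS is (·)² — take ±√ ⇒ sqrt: x - 5 = 7 or -7.
Step 3. [x - 5 = 7 or -7] the outer -5 inverts by adding 5, so sub: x = 12 or -2.

Answer: x ∈ {-2, 12}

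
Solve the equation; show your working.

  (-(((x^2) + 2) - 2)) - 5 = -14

Step 1. [(-(((x^2) + 2) - 2)) - 5 = -14] add 5: x sits inside (… - 5) ⇒ sub: -(((x^2) + 2) - 2) = -9.
Step 2. [-(((x^2) + 2) - 2) = -9] flip signs both sides. So neg: ((x^2) + 2) - 2 = 9.
Step 3. [((x^2) + 2) - 2 = 9] 2 comes off first (add 2) ⇒ sub: (x^2) + 2 = 11.
Step 4. [(x^2) + 2 = 11] subtract 2: x sits inside (… + 2). So sub: x^2 = 9.
Step 5. [x^2 = 9] LHS squared, RHS 9 ≥ 0: apply √ (±). So sqrt: x = 3 or -3.

Answer: x ∈ {-3, 3}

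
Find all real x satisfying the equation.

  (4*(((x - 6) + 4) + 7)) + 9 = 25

Step 1. [(4*(((x - 6) + 4) + 7)) + 9 = 25] 9 comes off first (subtract 9), so sub: 4*(((x - 6) + 4) + 7) = 16.
Step 2. [4*(((x - 6) + 4) + 7) = 16] leading coefficient 4: divide by 4 ⇒ div: ((x - 6) + 4) + 7 = 4.
Step 3. [((x - 6) + 4) + 7 = 4] +7 is outermost — subtract 7 both sides, so sub: (x - 6) + 4 = -3.
Step 4. [(x - 6) + 4 = -3] 4 comes off first (subtract 4), so sub: x - 6 = -7.
Step 5. [x - 6 = -7] peel the -6: add 6 from each side, so sub: x = -1.

Answer: x ∈ {-1}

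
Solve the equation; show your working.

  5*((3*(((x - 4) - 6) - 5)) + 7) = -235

Step 1. [5*((3*(((x - 4) - 6) - 5)) + 7) = -235] 5 out front; divide by 5 ⇒ div: (3*(((x - 4) - 6) - 5)) + 7 = -47.
Step 2. [(3*(((x - 4) - 6) - 5)) + 7 = -47] +7 is outermost — subtract 7 both sides ⇒ sub: 3*(((x - 4) - 6) - 5) = -54.
Step 3. [3*(((x - 4) - 6) - 5) = -54] 3 out front; divide by 3. So div: ((x - 4) - 6) - 5 = -18.
Step 4. [((x - 4) - 6) - 5 = -18] the outer -5 inverts by adding 5 ⇒ sub: (x - 4) - 6 = -13.
Step 5. [(x - 4) - 6 = -13] the outer -6 inverts by adding 6, so sub: x - 4 = -7.
Step 6. [x - 4 = -7] add 4: x sits inside (… - 4), so sub: x = -3.

Answer: x ∈ {-3}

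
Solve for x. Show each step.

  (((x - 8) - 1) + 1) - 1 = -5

Step 1. [(((x - 8) - 1) + 1) - 1 = -5] peel the -1: add 1 from each side, so sub: ((x - 8) - 1) + 1 = -4.
Step 2. [((x - 8) - 1) + 1 = -4] 1 comes off first (subtract 1), so sub: (x - 8) - 1 = -5.
Step 3. [(x - 8) - 1 = -5] the outer -1 inverts by adding 1. So sub: x - 8 = -4.
Step 4. [x - 8 = -4] the outer -8 inverts by adding 8. So sub: x = 4.

Answer: x ∈ {4}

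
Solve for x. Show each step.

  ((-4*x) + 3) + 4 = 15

Step 1. [((-4*x) + 3) + 4 = 15] subtract 4: x sits inside (… + 4) ⇒ sub: (-4*x) + 3 = 11.
Step 2. [(-4*x) + 3 = 11] 3 comes off first (subtract 3) ⇒ sub: -4*x = 8.
Step 3. [-4*x = 8] -4 out front; divide by -4 ⇒ div: x = -2.

Answer: x ∈ {-2}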